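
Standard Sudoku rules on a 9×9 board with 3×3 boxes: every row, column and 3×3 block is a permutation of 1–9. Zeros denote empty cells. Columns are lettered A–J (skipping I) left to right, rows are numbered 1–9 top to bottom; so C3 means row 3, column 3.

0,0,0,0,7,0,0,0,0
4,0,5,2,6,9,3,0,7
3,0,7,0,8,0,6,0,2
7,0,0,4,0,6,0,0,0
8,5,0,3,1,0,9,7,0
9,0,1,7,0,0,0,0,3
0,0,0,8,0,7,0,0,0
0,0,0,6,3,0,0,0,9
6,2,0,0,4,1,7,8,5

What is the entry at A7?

H2 = 1 (sole candidate).
B4 = 3 (sole candidate).
C4 = 2 (sole candidate).
H4 = 5 (sole candidate).
F5 = 2 (sole candidate).
E6 = 5 (sole candidate).
F6 = 8 (sole candidate).
F8 = 5 (sole candidate).
D9 = 9 (sole candidate).
B2 = 8 (sole candidate).
F3 = 4 (sole candidate).
H3 = 9 (sole candidate).
E4 = 9 (sole candidate).
E7 = 2 (sole candidate).
A8 = 1 (sole candidate).
C9 = 3 (sole candidate).
A1 = 2 (sole candidate).
F1 = 3 (sole candidate).
H1 = 4 (sole candidate).
J1 = 8 (sole candidate).
B3 = 1 (sole candidate).
D3 = 5 (sole candidate).
J4 = 1 (sole candidate).
A7 = 5: row 7 has {2,7,8}; col 1 has {1,2,3,4,6,7,8,9}; box has {1,2,3,6} → only 5 remains.

5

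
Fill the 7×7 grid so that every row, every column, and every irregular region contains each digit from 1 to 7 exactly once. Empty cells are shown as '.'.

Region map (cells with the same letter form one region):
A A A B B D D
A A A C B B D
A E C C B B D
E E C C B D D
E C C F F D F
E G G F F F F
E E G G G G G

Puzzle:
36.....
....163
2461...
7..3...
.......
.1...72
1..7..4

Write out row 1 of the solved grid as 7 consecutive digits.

3615247

r2c4 = 2: in row 2, 2 can only go here (every other open cell in that row sees a 2).
r4c7 = 6: in row 4, 6 can only go here (every other open cell in that row sees a 6).
r4c6 = 1: in row 4, 1 can only go here (every other open cell in that row sees a 1).
r1c3 = 1: in row 1, 1 can only go here (every other open cell in that row sees a 1).
r5c7 = 1: in row 5, 1 can only go here (every other open cell in that row sees a 1).
r5c6 = 2: in row 5, 2 can only go here (every other open cell in that row sees a 2).
r5c5 = 3: in row 5, 3 can only go here (every other open cell in that row sees a 3).
r1c5 = 2: in row 1, 2 can only go here (every other open cell in that row sees a 2).
r1c7 = 7: in row 1, 7 can only go here (every other open cell in that row sees a 7).
r3c7 = 5: row 3 has {1,2,4,6}; col 7 has {1,2,3,4,6,7}; region has {1,2,3,6,7} → only 5 remains.
r1c6 = 4: row 1 has {1,2,3,6,7}; col 6 has {1,2,6,7}; region has {1,2,3,5,6,7} → only 4 remains.
r3c5 = 7: row 3 has {1,2,4,5,6}; col 5 has {1,2,3}; region has {1,2,6} → only 7 remains.
r3c6 = 3: row 3 has {1,2,4,5,6,7}; col 6 has {1,2,4,6,7}; region has {1,2,6,7} → only 3 remains.
r7c6 = 5: row 7 has {1,4,7}; col 6 has {1,2,3,4,6,7}; region has {1,4,7} → only 5 remains.
r1c4 = 5: row 1 has {1,2,3,4,6,7}; col 4 has {1,2,3,7}; region has {1,2,3,6,7} → only 5 remains.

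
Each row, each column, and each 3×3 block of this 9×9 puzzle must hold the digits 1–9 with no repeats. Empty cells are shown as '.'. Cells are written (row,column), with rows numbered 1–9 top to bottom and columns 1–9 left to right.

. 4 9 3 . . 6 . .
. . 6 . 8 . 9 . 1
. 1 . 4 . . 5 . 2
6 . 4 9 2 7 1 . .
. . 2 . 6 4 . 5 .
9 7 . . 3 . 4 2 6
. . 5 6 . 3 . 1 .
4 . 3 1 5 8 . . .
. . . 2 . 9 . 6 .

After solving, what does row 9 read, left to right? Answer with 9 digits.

781249365

(3,6) = 6: row 3 has {1,2,4,5}; col 6 has {3,4,7,8,9}; box has {3,4,8} → only 6 remains.
(5,4) = 8: row 5 has {2,4,5,6}; col 4 has {1,2,3,4,6,9}; box has {2,3,4,6,7,9} → only 8 remains.
(6,4) = 5: row 6 has {2,3,4,6,7,9}; col 4 has {1,2,3,4,6,8,9}; box has {2,3,4,6,7,8,9} → only 5 remains.
(6,6) = 1: row 6 has {2,3,4,5,6,7,9}; col 6 has {3,4,6,7,8,9}; box has {2,3,4,5,6,7,8,9} → only 1 remains.
(9,2) = 8: row 9 has {2,6,9}; col 2 has {1,4,7}; box has {3,4,5} → only 8 remains.
(2,4) = 7: row 2 has {1,6,8,9}; col 4 has {1,2,3,4,5,6,8,9}; box has {3,4,6,8} → only 7 remains.
(3,5) = 9: row 3 has {1,2,4,5,6}; col 5 has {2,3,5,6,8}; box has {3,4,6,7,8} → only 9 remains.
(5,2) = 3: row 5 has {2,4,5,6,8}; col 2 has {1,4,7,8}; box has {2,4,6,7,9} → only 3 remains.
(5,7) = 7: row 5 has {2,3,4,5,6,8}; col 7 has {1,4,5,6,9}; box has {1,2,4,5,6} → only 7 remains.
(5,9) = 9: row 5 has {2,3,4,5,6,7,8}; col 9 has {1,2,6}; box has {1,2,4,5,6,7} → only 9 remains.
(6,3) = 8: row 6 has {1,2,3,4,5,6,7,9}; col 3 has {2,3,4,5,6,9}; box has {2,3,4,6,7,9} → only 8 remains.
(8,7) = 2: row 8 has {1,3,4,5,8}; col 7 has {1,4,5,6,7,9}; box has {1,6} → only 2 remains.
(8,9) = 7: row 8 has {1,2,3,4,5,8}; col 9 has {1,2,6,9}; box has {1,2,6} → only 7 remains.
(9,7) = 3: row 9 has {2,6,8,9}; col 7 has {1,2,4,5,6,7,9}; box has {1,2,6,7} → only 3 remains.
(1,5) = 1: row 1 has {3,4,6,9}; col 5 has {2,3,5,6,8,9}; box has {3,4,6,7,8,9} → only 1 remains.
(1,9) = 8: row 1 has {1,3,4,6,9}; col 9 has {1,2,6,7,9}; box has {1,2,5,6,9} → only 8 remains.
(3,3) = 7: row 3 has {1,2,4,5,6,9}; col 3 has {2,3,4,5,6,8,9}; box has {1,4,6,9} → only 7 remains.
(3,8) = 3: row 3 has {1,2,4,5,6,7,9}; col 8 has {1,2,5,6}; box has {1,2,5,6,8,9} → only 3 remains.
(4,2) = 5: row 4 has {1,2,4,6,7,9}; col 2 has {1,3,4,7,8}; box has {2,3,4,6,7,8,9} → only 5 remains.
(4,8) = 8: row 4 has {1,2,4,5,6,7,9}; col 8 has {1,2,3,5,6}; box has {1,2,4,5,6,7,9} → only 8 remains.
(4,9) = 3: row 4 has {1,2,4,5,6,7,8,9}; col 9 has {1,2,6,7,8,9}; box has {1,2,4,5,6,7,8,9} → only 3 remains.
(5,1) = 1: row 5 has {2,3,4,5,6,7,8,9}; col 1 has {4,6,9}; box has {2,3,4,5,6,7,8,9} → only 1 remains.
(7,7) = 8: row 7 has {1,3,5,6}; col 7 has {1,2,3,4,5,6,7,9}; box has {1,2,3,6,7} → only 8 remains.
(7,9) = 4: row 7 has {1,3,5,6,8}; col 9 has {1,2,3,6,7,8,9}; box has {1,2,3,6,7,8} → only 4 remains.
(8,8) = 9: row 8 has {1,2,3,4,5,7,8}; col 8 has {1,2,3,5,6,8}; box has {1,2,3,4,6,7,8} → only 9 remains.
(9,1) = 7: row 9 has {2,3,6,8,9}; col 1 has {1,4,6,9}; box has {3,4,5,8} → only 7 remains.
(9,3) = 1: row 9 has {2,3,6,7,8,9}; col 3 has {2,3,4,5,6,7,8,9}; box has {3,4,5,7,8} → only 1 remains.
(9,5) = 4: row 9 has {1,2,3,6,7,8,9}; col 5 has {1,2,3,5,6,8,9}; box has {1,2,3,5,6,8,9} → only 4 remains.
(9,9) = 5: row 9 has {1,2,3,4,6,7,8,9}; col 9 has {1,2,3,4,6,7,8,9}; box has {1,2,3,4,6,7,8,9} → only 5 remains.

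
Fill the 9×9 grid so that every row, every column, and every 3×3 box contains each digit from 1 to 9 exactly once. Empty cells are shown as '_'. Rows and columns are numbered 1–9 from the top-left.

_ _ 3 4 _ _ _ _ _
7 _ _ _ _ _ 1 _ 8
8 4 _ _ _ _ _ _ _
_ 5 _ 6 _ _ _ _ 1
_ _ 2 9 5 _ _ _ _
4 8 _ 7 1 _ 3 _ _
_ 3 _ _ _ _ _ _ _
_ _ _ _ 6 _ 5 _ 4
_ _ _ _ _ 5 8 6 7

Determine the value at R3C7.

6

R5C9 = 6: row 5 has {2,5,9}; col 9 has {1,4,7,8}; box has {1,3} → only 6 remains.
R6C6 = 2: row 6 has {1,3,4,7,8}; col 6 has {5}; box has {1,5,6,7,9} → only 2 remains.
R2C8 = 4: in row 2, 4 can only go here (every other open cell in that row sees a 4).
R6C3 = 6: in row 6, 6 can only go here (every other open cell in that row sees a 6).
R7C1 = 6: in row 7, 6 can only go here (every other open cell in that row sees a 6).
R7C3 = 5: in row 7, 5 can only go here (every other open cell in that row sees a 5).
R2C3 = 9: row 2 has {1,4,7,8}; col 3 has {2,3,5,6}; box has {3,4,7,8} → only 9 remains.
R3C3 = 1: row 3 has {4,8}; col 3 has {2,3,5,6,9}; box has {3,4,7,8,9} → only 1 remains.
R4C3 = 7: row 4 has {1,5,6}; col 3 has {1,2,3,5,6,9}; box has {2,4,5,6,8} → only 7 remains.
R5C2 = 1: row 5 has {2,5,6,9}; col 2 has {3,4,5,8}; box has {2,4,5,6,7,8} → only 1 remains.
R8C3 = 8: row 8 has {4,5,6}; col 3 has {1,2,3,5,6,7,9}; box has {3,5,6} → only 8 remains.
R9C3 = 4: row 9 has {5,6,7,8}; col 3 has {1,2,3,5,6,7,8,9}; box has {3,5,6,8} → only 4 remains.
R5C1 = 3: row 5 has {1,2,5,6,9}; col 1 has {4,6,7,8}; box has {1,2,4,5,6,7,8} → only 3 remains.
R4C1 = 9: row 4 has {1,5,6,7}; col 1 has {3,4,6,7,8}; box has {1,2,3,4,5,6,7,8} → only 9 remains.
R1C6 = 1: in row 1, 1 can only go here (every other open cell in that row sees a 1).
R1C5 = 8: in row 1, 8 can only go here (every other open cell in that row sees an 8).
R2C4 = 5: in row 2, 5 can only go here (every other open cell in that row sees a 5).
R1C1 = 5: in column 1, 5 can only go here (every other open cell in that column sees a 5).
R8C2 = 7: in column 2, 7 can only go here (every other open cell in that column sees a 7).
R9C2 = 9: in column 2, 9 can only go here (every other open cell in that column sees a 9).
R7C4 = 8: in column 4, 8 can only go here (every other open cell in that column sees an 8).
R7C8 = 1: in row 7, 1 can only go here (every other open cell in that row sees a 1).
R3C9 = 3: in column 9, 3 can only go here (every other open cell in that column sees a 3).
R3C4 = 2: row 3 has {1,3,4,8}; col 4 has {4,5,6,7,8,9}; box has {1,4,5,8} → only 2 remains.
R2C5 = 3: row 2 has {1,4,5,7,8,9}; col 5 has {1,5,6,8}; box has {1,2,4,5,8} → only 3 remains.
R2C6 = 6: row 2 has {1,3,4,5,7,8,9}; col 6 has {1,2,5}; box has {1,2,3,4,5,8} → only 6 remains.
R4C5 = 4: row 4 has {1,5,6,7,9}; col 5 has {1,3,5,6,8}; box has {1,2,5,6,7,9} → only 4 remains.
R4C7 = 2: row 4 has {1,4,5,6,7,9}; col 7 has {1,3,5,8}; box has {1,3,6} → only 2 remains.
R4C8 = 8: row 4 has {1,2,4,5,6,7,9}; col 8 has {1,4,6}; box has {1,2,3,6} → only 8 remains.
R5C6 = 8: row 5 has {1,2,3,5,6,9}; col 6 has {1,2,5,6}; box has {1,2,4,5,6,7,9} → only 8 remains.
R5C8 = 7: row 5 has {1,2,3,5,6,8,9}; col 8 has {1,4,6,8}; box has {1,2,3,6,8} → only 7 remains.
R7C7 = 9: row 7 has {1,3,5,6,8}; col 7 has {1,2,3,5,8}; box has {1,4,5,6,7,8} → only 9 remains.
R7C9 = 2: row 7 has {1,3,5,6,8,9}; col 9 has {1,3,4,6,7,8}; box has {1,4,5,6,7,8,9} → only 2 remains.
R8C8 = 3: row 8 has {4,5,6,7,8}; col 8 has {1,4,6,7,8}; box has {1,2,4,5,6,7,8,9} → only 3 remains.
R9C5 = 2: row 9 has {4,5,6,7,8,9}; col 5 has {1,3,4,5,6,8}; box has {5,6,8} → only 2 remains.
R1C9 = 9: row 1 has {1,3,4,5,8}; col 9 has {1,2,3,4,6,7,8}; box has {1,3,4,8} → only 9 remains.
R2C2 = 2: row 2 has {1,3,4,5,6,7,8,9}; col 2 has {1,3,4,5,7,8,9}; box has {1,3,4,5,7,8,9} → only 2 remains.
R3C8 = 5: row 3 has {1,2,3,4,8}; col 8 has {1,3,4,6,7,8}; box has {1,3,4,8,9} → only 5 remains.
R4C6 = 3: row 4 has {1,2,4,5,6,7,8,9}; col 6 has {1,2,5,6,8}; box has {1,2,4,5,6,7,8,9} → only 3 remains.
R5C7 = 4: row 5 has {1,2,3,5,6,7,8,9}; col 7 has {1,2,3,5,8,9}; box has {1,2,3,6,7,8} → only 4 remains.
R6C8 = 9: row 6 has {1,2,3,4,6,7,8}; col 8 has {1,3,4,5,6,7,8}; box has {1,2,3,4,6,7,8} → only 9 remains.
R6C9 = 5: row 6 has {1,2,3,4,6,7,8,9}; col 9 has {1,2,3,4,6,7,8,9}; box has {1,2,3,4,6,7,8,9} → only 5 remains.
R7C5 = 7: row 7 has {1,2,3,5,6,8,9}; col 5 has {1,2,3,4,5,6,8}; box has {2,5,6,8} → only 7 remains.
R7C6 = 4: row 7 has {1,2,3,5,6,7,8,9}; col 6 has {1,2,3,5,6,8}; box has {2,5,6,7,8} → only 4 remains.
R8C4 = 1: row 8 has {3,4,5,6,7,8}; col 4 has {2,4,5,6,7,8,9}; box has {2,4,5,6,7,8} → only 1 remains.
R8C6 = 9: row 8 has {1,3,4,5,6,7,8}; col 6 has {1,2,3,4,5,6,8}; box has {1,2,4,5,6,7,8} → only 9 remains.
R9C1 = 1: row 9 has {2,4,5,6,7,8,9}; col 1 has {3,4,5,6,7,8,9}; box has {3,4,5,6,7,8,9} → only 1 remains.
R9C4 = 3: row 9 has {1,2,4,5,6,7,8,9}; col 4 has {1,2,4,5,6,7,8,9}; box has {1,2,4,5,6,7,8,9} → only 3 remains.
R1C2 = 6: row 1 has {1,3,4,5,8,9}; col 2 has {1,2,3,4,5,7,8,9}; box has {1,2,3,4,5,7,8,9} → only 6 remains.
R1C7 = 7: row 1 has {1,3,4,5,6,8,9}; col 7 has {1,2,3,4,5,8,9}; box has {1,3,4,5,8,9} → only 7 remains.
R1C8 = 2: row 1 has {1,3,4,5,6,7,8,9}; col 8 has {1,3,4,5,6,7,8,9}; box has {1,3,4,5,7,8,9} → only 2 remains.
R3C5 = 9: row 3 has {1,2,3,4,5,8}; col 5 has {1,2,3,4,5,6,7,8}; box has {1,2,3,4,5,6,8} → only 9 remains.
R3C6 = 7: row 3 has {1,2,3,4,5,8,9}; col 6 has {1,2,3,4,5,6,8,9}; box has {1,2,3,4,5,6,8,9} → only 7 remains.
R3C7 = 6: row 3 has {1,2,3,4,5,7,8,9}; col 7 has {1,2,3,4,5,7,8,9}; box has {1,2,3,4,5,7,8,9} → only 6 remains.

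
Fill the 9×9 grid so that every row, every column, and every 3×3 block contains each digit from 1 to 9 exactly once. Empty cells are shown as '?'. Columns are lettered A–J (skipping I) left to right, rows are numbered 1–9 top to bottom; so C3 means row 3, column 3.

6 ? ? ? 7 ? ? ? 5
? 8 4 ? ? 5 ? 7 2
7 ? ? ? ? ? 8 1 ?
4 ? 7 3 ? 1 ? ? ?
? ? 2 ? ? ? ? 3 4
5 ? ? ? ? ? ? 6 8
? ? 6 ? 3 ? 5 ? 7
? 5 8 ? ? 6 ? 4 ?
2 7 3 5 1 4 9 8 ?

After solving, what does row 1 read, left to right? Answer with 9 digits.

H1 = 9: row 1 has {5,6,7}; col 8 has {1,3,4,6,7,8}; box has {1,2,5,7,8} → only 9 remains.
G4 = 2 (sole candidate).
H4 = 5 (sole candidate).
J4 = 9 (sole candidate).
H7 = 2 (sole candidate).
J9 = 6 (sole candidate).
C1 = 1: row 1 has {5,6,7,9}; col 3 has {2,3,4,6,7,8}; box has {4,6,7,8} → only 1 remains.
J3 = 3 (sole candidate).
B4 = 6 (sole candidate).
E4 = 8 (sole candidate).
C6 = 9 (sole candidate).
J8 = 1 (sole candidate).
G1 = 4: row 1 has {1,5,6,7,9}; col 7 has {2,5,8,9}; box has {1,2,3,5,7,8,9} → only 4 remains.
G2 = 6 (sole candidate).
C3 = 5 (sole candidate).
B5 = 1 (sole candidate).
G5 = 7 (sole candidate).
B6 = 3 (sole candidate).
G6 = 1 (sole candidate).
A8 = 9 (sole candidate).
E8 = 2 (sole candidate).
G8 = 3 (sole candidate).
B1 = 2: row 1 has {1,4,5,6,7,9}; col 2 has {1,3,5,6,7,8}; box has {1,4,5,6,7,8} → only 2 remains.
D1 = 8: row 1 has {1,2,4,5,6,7,9}; col 4 has {3,5}; box has {5,7} → only 8 remains.
F1 = 3: row 1 has {1,2,4,5,6,7,8,9}; col 6 has {1,4,5,6}; box has {5,7,8} → only 3 remains.

621873495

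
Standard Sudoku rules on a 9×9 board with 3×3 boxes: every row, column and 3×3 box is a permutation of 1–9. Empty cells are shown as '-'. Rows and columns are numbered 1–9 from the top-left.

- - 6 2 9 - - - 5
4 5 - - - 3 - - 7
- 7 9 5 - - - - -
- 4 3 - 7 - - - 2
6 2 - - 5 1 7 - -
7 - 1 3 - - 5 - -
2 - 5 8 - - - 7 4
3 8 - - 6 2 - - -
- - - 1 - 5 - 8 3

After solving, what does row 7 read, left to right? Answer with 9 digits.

R2C4 = 6: row 2 has {3,4,5,7}; col 4 has {1,2,3,5,8}; box has {2,3,5,9} → only 6 remains.
R4C4 = 9: row 4 has {2,3,4,7}; col 4 has {1,2,3,5,6,8}; box has {1,3,5,7} → only 9 remains.
R5C3 = 8: row 5 has {1,2,5,6,7}; col 3 has {1,3,5,6,9}; box has {1,2,3,4,6,7} → only 8 remains.
R5C4 = 4: row 5 has {1,2,5,6,7,8}; col 4 has {1,2,3,5,6,8,9}; box has {1,3,5,7,9} → only 4 remains.
R5C9 = 9: row 5 has {1,2,4,5,6,7,8}; col 9 has {2,3,4,5,7}; box has {2,5,7} → only 9 remains.
R6C2 = 9: row 6 has {1,3,5,7}; col 2 has {2,4,5,7,8}; box has {1,2,3,4,6,7,8} → only 9 remains.
R7C5 = 3: row 7 has {2,4,5,7,8}; col 5 has {5,6,7,9}; box has {1,2,5,6,8} → only 3 remains.
R7C6 = 9: row 7 has {2,3,4,5,7,8}; col 6 has {1,2,3,5}; box has {1,2,3,5,6,8} → only 9 remains.
R8C4 = 7: row 8 has {2,3,6,8}; col 4 has {1,2,3,4,5,6,8,9}; box has {1,2,3,5,6,8,9} → only 7 remains.
R8C9 = 1: row 8 has {2,3,6,7,8}; col 9 has {2,3,4,5,7,9}; box has {3,4,7,8} → only 1 remains.
R9C1 = 9: row 9 has {1,3,5,8}; col 1 has {2,3,4,6,7}; box has {2,3,5,8} → only 9 remains.
R9C2 = 6: row 9 has {1,3,5,8,9}; col 2 has {2,4,5,7,8,9}; box has {2,3,5,8,9} → only 6 remains.
R9C5 = 4: row 9 has {1,3,5,6,8,9}; col 5 has {3,5,6,7,9}; box has {1,2,3,5,6,7,8,9} → only 4 remains.
R9C7 = 2: row 9 has {1,3,4,5,6,8,9}; col 7 has {5,7}; box has {1,3,4,7,8} → only 2 remains.
R2C3 = 2: row 2 has {3,4,5,6,7}; col 3 has {1,3,5,6,8,9}; box has {4,5,6,7,9} → only 2 remains.
R4C1 = 5: row 4 has {2,3,4,7,9}; col 1 has {2,3,4,6,7,9}; box has {1,2,3,4,6,7,8,9} → only 5 remains.
R5C8 = 3: row 5 has {1,2,4,5,6,7,8,9}; col 8 has {7,8}; box has {2,5,7,9} → only 3 remains.
R7C2 = 1: row 7 has {2,3,4,5,7,8,9}; col 2 has {2,4,5,6,7,8,9}; box has {2,3,5,6,8,9} → only 1 remains.
R7C7 = 6: row 7 has {1,2,3,4,5,7,8,9}; col 7 has {2,5,7}; box has {1,2,3,4,7,8} → only 6 remains.

215839674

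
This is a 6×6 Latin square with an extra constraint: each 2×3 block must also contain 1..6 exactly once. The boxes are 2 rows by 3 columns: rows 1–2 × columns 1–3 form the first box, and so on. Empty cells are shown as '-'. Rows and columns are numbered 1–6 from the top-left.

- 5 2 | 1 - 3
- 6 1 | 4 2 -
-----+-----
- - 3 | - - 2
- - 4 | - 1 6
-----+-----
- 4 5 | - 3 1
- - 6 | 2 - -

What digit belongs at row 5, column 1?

2

row 1, column 1 = 4: row 1 has {1,2,3,5}; col 1 has {}; box has {1,2,5,6} → only 4 remains.
row 1, column 5 = 6: row 1 has {1,2,3,4,5}; col 5 has {1,2,3}; box has {1,2,3,4} → only 6 remains.
row 2, column 1 = 3: row 2 has {1,2,4,6}; col 1 has {4}; box has {1,2,4,5,6} → only 3 remains.
row 2, column 6 = 5: row 2 has {1,2,3,4,6}; col 6 has {1,2,3,6}; box has {1,2,3,4,6} → only 5 remains.
row 3, column 2 = 1: row 3 has {2,3}; col 2 has {4,5,6}; box has {3,4} → only 1 remains.
row 3, column 4 = 5: row 3 has {1,2,3}; col 4 has {1,2,4}; box has {1,2,6} → only 5 remains.
row 3, column 5 = 4: row 3 has {1,2,3,5}; col 5 has {1,2,3,6}; box has {1,2,5,6} → only 4 remains.
row 4, column 2 = 2: row 4 has {1,4,6}; col 2 has {1,4,5,6}; box has {1,3,4} → only 2 remains.
row 4, column 4 = 3: row 4 has {1,2,4,6}; col 4 has {1,2,4,5}; box has {1,2,4,5,6} → only 3 remains.
row 5, column 1 = 2: row 5 has {1,3,4,5}; col 1 has {3,4}; box has {4,5,6} → only 2 remains.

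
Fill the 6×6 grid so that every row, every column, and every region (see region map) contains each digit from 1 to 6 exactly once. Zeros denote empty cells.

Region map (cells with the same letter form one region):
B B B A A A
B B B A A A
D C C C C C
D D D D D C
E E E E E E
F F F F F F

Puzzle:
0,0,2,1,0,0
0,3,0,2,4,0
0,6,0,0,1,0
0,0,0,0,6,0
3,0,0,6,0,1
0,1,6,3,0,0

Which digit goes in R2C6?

R1C5 = 3 (hidden single in column 5).
R4C3 = 3 (hidden single in region D).
R3C6 = 3 (hidden single in row 3).
R3C1 = 2 (hidden single in row 3).
R4C1 = 1 (hidden single in row 4).
R4C6 = 2 (hidden single in row 4).
R2C3 = 1 (hidden single in row 2).
R6C5 = 2 (hidden single in row 6).
R5C5 = 5 (sole candidate).
R5C3 = 4 (sole candidate).
R3C3 = 5 (sole candidate).
R3C4 = 4 (sole candidate).
R4C4 = 5 (sole candidate).
R5C2 = 2 (sole candidate).
R4C2 = 4 (sole candidate).
R1C2 = 5 (sole candidate).
R1C6 = 6 (sole candidate).
R2C1 = 6 (sole candidate).
R2C6 = 5: row 2 has {1,2,3,4,6}; col 6 has {1,2,3,6}; region has {1,2,3,4,6} → only 5 remains.

5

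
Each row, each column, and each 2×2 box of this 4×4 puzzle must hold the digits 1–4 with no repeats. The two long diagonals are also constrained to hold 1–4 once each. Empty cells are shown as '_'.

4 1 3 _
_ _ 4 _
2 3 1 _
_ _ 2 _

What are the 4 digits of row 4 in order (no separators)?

1423

r1c4 = 2: row 1 has {1,3,4}; col 4 has {}; box has {3,4}; anti-diagonal has {3,4} → only 2 remains.
r2c1 = 3: row 2 has {4}; col 1 has {2,4}; box has {1,4} → only 3 remains.
r2c2 = 2: row 2 has {3,4}; col 2 has {1,3}; box has {1,3,4}; main diagonal has {1,4} → only 2 remains.
r2c4 = 1: row 2 has {2,3,4}; col 4 has {2}; box has {2,3,4} → only 1 remains.
r3c4 = 4: row 3 has {1,2,3}; col 4 has {1,2}; box has {1,2} → only 4 remains.
r4c1 = 1: row 4 has {2}; col 1 has {2,3,4}; box has {2,3}; anti-diagonal has {2,3,4} → only 1 remains.
r4c2 = 4: row 4 has {1,2}; col 2 has {1,2,3}; box has {1,2,3} → only 4 remains.
r4c4 = 3: row 4 has {1,2,4}; col 4 has {1,2,4}; box has {1,2,4}; main diagonal has {1,2,4} → only 3 remains.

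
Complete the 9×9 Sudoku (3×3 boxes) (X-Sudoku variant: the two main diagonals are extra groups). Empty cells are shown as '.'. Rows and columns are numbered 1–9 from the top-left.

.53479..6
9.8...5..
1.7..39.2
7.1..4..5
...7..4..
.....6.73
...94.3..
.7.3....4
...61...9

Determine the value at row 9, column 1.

row 1, column 1 = 2 (sole candidate).
row 2, column 2 = 4 (sole candidate).
row 3, column 2 = 6 (sole candidate).
row 4, column 4 = 8 (sole candidate).
row 5, column 5 = 5 (sole candidate).
row 7, column 3 = 2 (sole candidate).
row 8, column 8 = 1 (sole candidate).
row 1, column 8 = 8 (sole candidate).
row 2, column 8 = 3 (sole candidate).
row 3, column 4 = 5 (sole candidate).
row 3, column 5 = 8 (sole candidate).
row 3, column 8 = 4 (sole candidate).
row 6, column 4 = 1 (sole candidate).
row 8, column 5 = 2 (sole candidate).
row 9, column 1 = 8: row 9 has {1,6,9}; col 1 has {1,2,7,9}; box has {2,7}; anti-diagonal has {1,2,3,4,5,6,7,9} → only 8 remains.

8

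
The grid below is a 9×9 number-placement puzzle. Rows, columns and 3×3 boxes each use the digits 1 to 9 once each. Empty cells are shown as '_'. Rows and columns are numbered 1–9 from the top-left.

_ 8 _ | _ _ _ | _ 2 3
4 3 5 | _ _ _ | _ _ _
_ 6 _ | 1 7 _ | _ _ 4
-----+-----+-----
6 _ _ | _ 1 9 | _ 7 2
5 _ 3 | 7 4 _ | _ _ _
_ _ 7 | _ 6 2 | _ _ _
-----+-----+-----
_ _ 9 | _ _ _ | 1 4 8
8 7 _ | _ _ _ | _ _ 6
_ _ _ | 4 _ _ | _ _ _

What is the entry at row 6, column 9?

row 1, column 3 = 1 (sole candidate).
row 3, column 3 = 2 (sole candidate).
row 4, column 2 = 4 (sole candidate).
row 4, column 3 = 8 (sole candidate).
row 5, column 6 = 8 (sole candidate).
row 8, column 3 = 4 (sole candidate).
row 9, column 3 = 6 (sole candidate).
row 2, column 6 = 6 (sole candidate).
row 3, column 1 = 9 (sole candidate).
row 6, column 1 = 1 (sole candidate).
row 6, column 2 = 9 (sole candidate).
row 6, column 9 = 5: row 6 has {1,2,6,7,9}; col 9 has {2,3,4,6,8}; box has {2,7} → only 5 remains.

5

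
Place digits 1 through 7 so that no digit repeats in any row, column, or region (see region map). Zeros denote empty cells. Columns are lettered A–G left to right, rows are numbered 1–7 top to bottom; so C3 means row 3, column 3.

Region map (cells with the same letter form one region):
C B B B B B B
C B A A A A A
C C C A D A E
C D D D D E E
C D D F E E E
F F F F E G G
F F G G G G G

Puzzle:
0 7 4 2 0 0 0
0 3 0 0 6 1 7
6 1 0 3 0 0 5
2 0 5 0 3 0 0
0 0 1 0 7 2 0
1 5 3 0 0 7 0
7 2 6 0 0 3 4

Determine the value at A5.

C2 = 2: row 2 has {1,3,6,7}; col 3 has {1,3,4,5,6}; region has {1,3,6,7} → only 2 remains.
C3 = 7: row 3 has {1,3,5,6}; col 3 has {1,2,3,4,5,6}; region has {1,2,6} → only 7 remains.
F3 = 4: row 3 has {1,3,5,6,7}; col 6 has {1,2,3,7}; region has {1,2,3,6,7} → only 4 remains.
F4 = 6: row 4 has {2,3,5}; col 6 has {1,2,3,4,7}; region has {2,5,7} → only 6 remains.
G4 = 1: row 4 has {2,3,5,6}; col 7 has {4,5,7}; region has {2,5,6,7} → only 1 remains.
G5 = 3: row 5 has {1,2,7}; col 7 has {1,4,5,7}; region has {1,2,5,6,7} → only 3 remains.
E6 = 4: row 6 has {1,3,5,7}; col 5 has {3,6,7}; region has {1,2,3,5,6,7} → only 4 remains.
G6 = 2: row 6 has {1,3,4,5,7}; col 7 has {1,3,4,5,7}; region has {3,4,6,7} → only 2 remains.
F1 = 5: row 1 has {2,4,7}; col 6 has {1,2,3,4,6,7}; region has {2,3,4,7} → only 5 remains.
G1 = 6: row 1 has {2,4,5,7}; col 7 has {1,2,3,4,5,7}; region has {2,3,4,5,7} → only 6 remains.
D2 = 5: row 2 has {1,2,3,6,7}; col 4 has {2,3}; region has {1,2,3,4,6,7} → only 5 remains.
E3 = 2: row 3 has {1,3,4,5,6,7}; col 5 has {3,4,6,7}; region has {1,3,5} → only 2 remains.
B4 = 4: row 4 has {1,2,3,5,6}; col 2 has {1,2,3,5,7}; region has {1,2,3,5} → only 4 remains.
D4 = 7: row 4 has {1,2,3,4,5,6}; col 4 has {2,3,5}; region has {1,2,3,4,5} → only 7 remains.
B5 = 6: row 5 has {1,2,3,7}; col 2 has {1,2,3,4,5,7}; region has {1,2,3,4,5,7} → only 6 remains.
D5 = 4: row 5 has {1,2,3,6,7}; col 4 has {2,3,5,7}; region has {1,2,3,5,7} → only 4 remains.
D6 = 6: row 6 has {1,2,3,4,5,7}; col 4 has {2,3,4,5,7}; region has {1,2,3,4,5,7} → only 6 remains.
D7 = 1: row 7 has {2,3,4,6,7}; col 4 has {2,3,4,5,6,7}; region has {2,3,4,6,7} → only 1 remains.
E7 = 5: row 7 has {1,2,3,4,6,7}; col 5 has {2,3,4,6,7}; region has {1,2,3,4,6,7} → only 5 remains.
A1 = 3: row 1 has {2,4,5,6,7}; col 1 has {1,2,6,7}; region has {1,2,6,7} → only 3 remains.
E1 = 1: row 1 has {2,3,4,5,6,7}; col 5 has {2,3,4,5,6,7}; region has {2,3,4,5,6,7} → only 1 remains.
A2 = 4: row 2 has {1,2,3,5,6,7}; col 1 has {1,2,3,6,7}; region has {1,2,3,6,7} → only 4 remains.
A5 = 5: row 5 has {1,2,3,4,6,7}; col 1 has {1,2,3,4,6,7}; region has {1,2,3,4,6,7} → only 5 remains.

5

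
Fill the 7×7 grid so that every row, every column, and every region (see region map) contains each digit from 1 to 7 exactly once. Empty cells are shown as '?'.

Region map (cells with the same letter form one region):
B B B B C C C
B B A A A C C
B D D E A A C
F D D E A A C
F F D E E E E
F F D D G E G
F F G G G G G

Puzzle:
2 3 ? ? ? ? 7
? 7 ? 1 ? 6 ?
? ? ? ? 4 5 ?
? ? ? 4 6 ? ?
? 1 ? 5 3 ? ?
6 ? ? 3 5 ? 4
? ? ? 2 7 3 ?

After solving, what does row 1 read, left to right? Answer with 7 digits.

R1C4 = 6: row 1 has {2,3,7}; col 4 has {1,2,3,4,5}; region has {2,3,7} → only 6 remains.
R1C5 = 1: row 1 has {2,3,6,7}; col 5 has {3,4,5,6,7}; region has {6,7} → only 1 remains.
R1C6 = 4: row 1 has {1,2,3,6,7}; col 6 has {3,5,6}; region has {1,6,7} → only 4 remains.
R2C5 = 2: row 2 has {1,6,7}; col 5 has {1,3,4,5,6,7}; region has {1,4,5,6} → only 2 remains.
R3C1 = 1: row 3 has {4,5}; col 1 has {2,6}; region has {2,3,6,7} → only 1 remains.
R3C4 = 7: row 3 has {1,4,5}; col 4 has {1,2,3,4,5,6}; region has {3,4,5} → only 7 remains.
R4C6 = 7: row 4 has {4,6}; col 6 has {3,4,5,6}; region has {1,2,4,5,6} → only 7 remains.
R5C6 = 2: row 5 has {1,3,5}; col 6 has {3,4,5,6,7}; region has {3,4,5,7} → only 2 remains.
R5C7 = 6: row 5 has {1,2,3,5}; col 7 has {4,7}; region has {2,3,4,5,7} → only 6 remains.
R6C2 = 2: row 6 has {3,4,5,6}; col 2 has {1,3,7}; region has {1,6} → only 2 remains.
R6C6 = 1: row 6 has {2,3,4,5,6}; col 6 has {2,3,4,5,6,7}; region has {2,3,4,5,6,7} → only 1 remains.
R7C7 = 1: row 7 has {2,3,7}; col 7 has {4,6,7}; region has {2,3,4,5,7} → only 1 remains.
R1C3 = 5: row 1 has {1,2,3,4,6,7}; col 3 has {}; region has {1,2,3,6,7} → only 5 remains.

2356147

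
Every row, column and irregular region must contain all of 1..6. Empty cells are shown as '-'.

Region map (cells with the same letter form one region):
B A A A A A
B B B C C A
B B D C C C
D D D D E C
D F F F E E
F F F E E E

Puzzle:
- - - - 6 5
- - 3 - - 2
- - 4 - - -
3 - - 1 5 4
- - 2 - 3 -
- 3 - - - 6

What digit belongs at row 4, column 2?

2

row 1, column 3 = 1: row 1 has {5,6}; col 3 has {2,3,4}; region has {2,5,6} → only 1 remains.
row 2, column 5 = 1: row 2 has {2,3}; col 5 has {3,5,6}; region has {4} → only 1 remains.
row 3, column 5 = 2: row 3 has {4}; col 5 has {1,3,5,6}; region has {1,4} → only 2 remains.
row 3, column 6 = 3: row 3 has {2,4}; col 6 has {2,4,5,6}; region has {1,2,4} → only 3 remains.
row 4, column 3 = 6: row 4 has {1,3,4,5}; col 3 has {1,2,3,4}; region has {1,3,4} → only 6 remains.
row 5, column 1 = 5: row 5 has {2,3}; col 1 has {3}; region has {1,3,4,6} → only 5 remains.
row 5, column 6 = 1: row 5 has {2,3,5}; col 6 has {2,3,4,5,6}; region has {3,5,6} → only 1 remains.
row 6, column 3 = 5: row 6 has {3,6}; col 3 has {1,2,3,4,6}; region has {2,3} → only 5 remains.
row 6, column 5 = 4: row 6 has {3,5,6}; col 5 has {1,2,3,5,6}; region has {1,3,5,6} → only 4 remains.
row 1, column 2 = 4: row 1 has {1,5,6}; col 2 has {3}; region has {1,2,5,6} → only 4 remains.
row 1, column 4 = 3: row 1 has {1,4,5,6}; col 4 has {1}; region has {1,2,4,5,6} → only 3 remains.
row 4, column 2 = 2: row 4 has {1,3,4,5,6}; col 2 has {3,4}; region has {1,3,4,5,6} → only 2 remains.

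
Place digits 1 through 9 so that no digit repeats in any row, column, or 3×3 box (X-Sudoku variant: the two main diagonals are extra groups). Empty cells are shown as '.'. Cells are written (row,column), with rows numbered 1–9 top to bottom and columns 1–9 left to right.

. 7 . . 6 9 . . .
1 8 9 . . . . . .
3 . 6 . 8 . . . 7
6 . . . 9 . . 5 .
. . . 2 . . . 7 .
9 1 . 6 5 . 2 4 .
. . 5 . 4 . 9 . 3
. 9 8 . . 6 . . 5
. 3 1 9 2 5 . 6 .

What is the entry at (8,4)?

(6,9) = 8: row 6 has {1,2,4,5,6,9}; col 9 has {3,5,7}; box has {2,4,5,7} → only 8 remains.
(9,9) = 4: row 9 has {1,2,3,5,6,9}; col 9 has {3,5,7,8}; box has {3,5,6,9}; main diagonal has {6,8,9} → only 4 remains.
(4,9) = 1: row 4 has {5,6,9}; col 9 has {3,4,5,7,8}; box has {2,4,5,7,8} → only 1 remains.
(9,1) = 7: row 9 has {1,2,3,4,5,6,9}; col 1 has {1,3,6,9}; box has {1,3,5,8,9}; anti-diagonal has {5,6,9} → only 7 remains.
(9,7) = 8: row 9 has {1,2,3,4,5,6,7,9}; col 7 has {2,9}; box has {3,4,5,6,9} → only 8 remains.
(1,9) = 2: row 1 has {6,7,9}; col 9 has {1,3,4,5,7,8}; box has {7}; anti-diagonal has {5,6,7,9} → only 2 remains.
(2,8) = 3: row 2 has {1,8,9}; col 8 has {4,5,6,7}; box has {2,7}; anti-diagonal has {2,5,6,7,9} → only 3 remains.
(2,9) = 6: row 2 has {1,3,8,9}; col 9 has {1,2,3,4,5,7,8}; box has {2,3,7} → only 6 remains.
(4,7) = 3: row 4 has {1,5,6,9}; col 7 has {2,8,9}; box has {1,2,4,5,7,8} → only 3 remains.
(5,5) = 1: row 5 has {2,7}; col 5 has {2,4,5,6,8,9}; box has {2,5,6,9}; main diagonal has {4,6,8,9}; anti-diagonal has {2,3,5,6,7,9} → only 1 remains.
(5,7) = 6: row 5 has {1,2,7}; col 7 has {2,3,8,9}; box has {1,2,3,4,5,7,8} → only 6 remains.
(5,9) = 9: row 5 has {1,2,6,7}; col 9 has {1,2,3,4,5,6,7,8}; box has {1,2,3,4,5,6,7,8} → only 9 remains.
(7,1) = 2: row 7 has {3,4,5,9}; col 1 has {1,3,6,7,9}; box has {1,3,5,7,8,9} → only 2 remains.
(7,2) = 6: row 7 has {2,3,4,5,9}; col 2 has {1,3,7,8,9}; box has {1,2,3,5,7,8,9} → only 6 remains.
(7,8) = 1: row 7 has {2,3,4,5,6,9}; col 8 has {3,4,5,6,7}; box has {3,4,5,6,8,9} → only 1 remains.
(8,1) = 4: row 8 has {5,6,8,9}; col 1 has {1,2,3,6,7,9}; box has {1,2,3,5,6,7,8,9} → only 4 remains.
(8,7) = 7: row 8 has {4,5,6,8,9}; col 7 has {2,3,6,8,9}; box has {1,3,4,5,6,8,9} → only 7 remains.
(8,8) = 2: row 8 has {4,5,6,7,8,9}; col 8 has {1,3,4,5,6,7}; box has {1,3,4,5,6,7,8,9}; main diagonal has {1,4,6,8,9} → only 2 remains.
(1,1) = 5: row 1 has {2,6,7,9}; col 1 has {1,2,3,4,6,7,9}; box has {1,3,6,7,8,9}; main diagonal has {1,2,4,6,8,9} → only 5 remains.
(1,3) = 4: row 1 has {2,5,6,7,9}; col 3 has {1,5,6,8,9}; box has {1,3,5,6,7,8,9} → only 4 remains.
(1,7) = 1: row 1 has {2,4,5,6,7,9}; col 7 has {2,3,6,7,8,9}; box has {2,3,6,7} → only 1 remains.
(1,8) = 8: row 1 has {1,2,4,5,6,7,9}; col 8 has {1,2,3,4,5,6,7}; box has {1,2,3,6,7} → only 8 remains.
(2,5) = 7: row 2 has {1,3,6,8,9}; col 5 has {1,2,4,5,6,8,9}; box has {6,8,9} → only 7 remains.
(3,2) = 2: row 3 has {3,6,7,8}; col 2 has {1,3,6,7,8,9}; box has {1,3,4,5,6,7,8,9} → only 2 remains.
(3,7) = 4: row 3 has {2,3,6,7,8}; col 7 has {1,2,3,6,7,8,9}; box has {1,2,3,6,7,8}; anti-diagonal has {1,2,3,5,6,7,9} → only 4 remains.
(3,8) = 9: row 3 has {2,3,4,6,7,8}; col 8 has {1,2,3,4,5,6,7,8}; box has {1,2,3,4,6,7,8} → only 9 remains.
(4,2) = 4: row 4 has {1,3,5,6,9}; col 2 has {1,2,3,6,7,8,9}; box has {1,6,9} → only 4 remains.
(4,4) = 7: row 4 has {1,3,4,5,6,9}; col 4 has {2,6,9}; box has {1,2,5,6,9}; main diagonal has {1,2,4,5,6,8,9} → only 7 remains.
(4,6) = 8: row 4 has {1,3,4,5,6,7,9}; col 6 has {5,6,9}; box has {1,2,5,6,7,9}; anti-diagonal has {1,2,3,4,5,6,7,9} → only 8 remains.
(5,1) = 8: row 5 has {1,2,6,7,9}; col 1 has {1,2,3,4,5,6,7,9}; box has {1,4,6,9} → only 8 remains.
(5,2) = 5: row 5 has {1,2,6,7,8,9}; col 2 has {1,2,3,4,6,7,8,9}; box has {1,4,6,8,9} → only 5 remains.
(5,3) = 3: row 5 has {1,2,5,6,7,8,9}; col 3 has {1,4,5,6,8,9}; box has {1,4,5,6,8,9} → only 3 remains.
(5,6) = 4: row 5 has {1,2,3,5,6,7,8,9}; col 6 has {5,6,8,9}; box has {1,2,5,6,7,8,9} → only 4 remains.
(6,3) = 7: row 6 has {1,2,4,5,6,8,9}; col 3 has {1,3,4,5,6,8,9}; box has {1,3,4,5,6,8,9} → only 7 remains.
(6,6) = 3: row 6 has {1,2,4,5,6,7,8,9}; col 6 has {4,5,6,8,9}; box has {1,2,4,5,6,7,8,9}; main diagonal has {1,2,4,5,6,7,8,9} → only 3 remains.
(7,4) = 8: row 7 has {1,2,3,4,5,6,9}; col 4 has {2,6,7,9}; box has {2,4,5,6,9} → only 8 remains.
(7,6) = 7: row 7 has {1,2,3,4,5,6,8,9}; col 6 has {3,4,5,6,8,9}; box has {2,4,5,6,8,9} → only 7 remains.
(8,5) = 3: row 8 has {2,4,5,6,7,8,9}; col 5 has {1,2,4,5,6,7,8,9}; box has {2,4,5,6,7,8,9} → only 3 remains.
(1,4) = 3: row 1 has {1,2,4,5,6,7,8,9}; col 4 has {2,6,7,8,9}; box has {6,7,8,9} → only 3 remains.
(2,6) = 2: row 2 has {1,3,6,7,8,9}; col 6 has {3,4,5,6,7,8,9}; box has {3,6,7,8,9} → only 2 remains.
(2,7) = 5: row 2 has {1,2,3,6,7,8,9}; col 7 has {1,2,3,4,6,7,8,9}; box has {1,2,3,4,6,7,8,9} → only 5 remains.
(3,6) = 1: row 3 has {2,3,4,6,7,8,9}; col 6 has {2,3,4,5,6,7,8,9}; box has {2,3,6,7,8,9} → only 1 remains.
(4,3) = 2: row 4 has {1,3,4,5,6,7,8,9}; col 3 has {1,3,4,5,6,7,8,9}; box has {1,3,4,5,6,7,8,9} → only 2 remains.
(8,4) = 1: row 8 has {2,3,4,5,6,7,8,9}; col 4 has {2,3,6,7,8,9}; box has {2,3,4,5,6,7,8,9} → only 1 remains.

1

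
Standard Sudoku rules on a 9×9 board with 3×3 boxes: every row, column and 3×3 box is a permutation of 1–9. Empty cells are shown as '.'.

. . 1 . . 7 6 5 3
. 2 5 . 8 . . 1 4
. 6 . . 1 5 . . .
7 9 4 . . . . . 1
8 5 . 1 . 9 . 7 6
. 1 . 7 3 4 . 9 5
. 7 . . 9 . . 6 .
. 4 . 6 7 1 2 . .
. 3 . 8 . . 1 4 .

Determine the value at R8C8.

R1C2 = 8: row 1 has {1,3,5,6,7}; col 2 has {1,2,3,4,5,6,7,9}; box has {1,2,5,6} → only 8 remains.
R5C5 = 2: row 5 has {1,5,6,7,8,9}; col 5 has {1,3,7,8,9}; box has {1,3,4,7,9} → only 2 remains.
R6C7 = 8: row 6 has {1,3,4,5,7,9}; col 7 has {1,2,6}; box has {1,5,6,7,9} → only 8 remains.
R7C9 = 8: row 7 has {6,7,9}; col 9 has {1,3,4,5,6}; box has {1,2,4,6} → only 8 remains.
R8C8 = 3: row 8 has {1,2,4,6,7}; col 8 has {1,4,5,6,7,9}; box has {1,2,4,6,8} → only 3 remains.

3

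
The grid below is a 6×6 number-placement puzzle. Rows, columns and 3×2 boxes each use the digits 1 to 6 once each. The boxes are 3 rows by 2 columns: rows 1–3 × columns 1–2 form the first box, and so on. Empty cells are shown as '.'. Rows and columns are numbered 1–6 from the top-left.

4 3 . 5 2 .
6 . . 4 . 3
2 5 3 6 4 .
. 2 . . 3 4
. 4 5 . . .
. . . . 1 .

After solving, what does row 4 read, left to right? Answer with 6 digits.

R1C3 = 1 (sole candidate).
R1C6 = 6 (sole candidate).
R2C2 = 1 (sole candidate).
R2C3 = 2 (sole candidate).
R2C5 = 5 (sole candidate).
R3C6 = 1 (sole candidate).
R4C3 = 6: row 4 has {2,3,4}; col 3 has {1,2,3,5}; box has {5} → only 6 remains.
R4C4 = 1: row 4 has {2,3,4,6}; col 4 has {4,5,6}; box has {5,6} → only 1 remains.
R5C5 = 6 (sole candidate).
R5C6 = 2 (sole candidate).
R6C2 = 6 (sole candidate).
R6C3 = 4 (sole candidate).
R6C6 = 5 (sole candidate).
R4C1 = 5: row 4 has {1,2,3,4,6}; col 1 has {2,4,6}; box has {2,4,6} → only 5 remains.

526134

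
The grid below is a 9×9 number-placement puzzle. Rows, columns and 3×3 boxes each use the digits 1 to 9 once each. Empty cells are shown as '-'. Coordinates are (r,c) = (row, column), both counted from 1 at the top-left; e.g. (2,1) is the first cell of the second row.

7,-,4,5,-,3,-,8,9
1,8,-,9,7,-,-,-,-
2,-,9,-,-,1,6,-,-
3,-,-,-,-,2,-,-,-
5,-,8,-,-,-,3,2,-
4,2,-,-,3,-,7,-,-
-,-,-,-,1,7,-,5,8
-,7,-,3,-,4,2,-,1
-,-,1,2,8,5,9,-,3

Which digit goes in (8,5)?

(1,2) = 6 (sole candidate).
(1,5) = 2 (sole candidate).
(1,7) = 1 (sole candidate).
(2,6) = 6 (sole candidate).
(3,5) = 4 (sole candidate).
(5,6) = 9 (sole candidate).
(6,3) = 6 (sole candidate).
(6,6) = 8 (sole candidate).
(6,9) = 5 (sole candidate).
(7,4) = 6 (sole candidate).
(7,7) = 4 (sole candidate).
(8,3) = 5 (sole candidate).
(8,5) = 9: row 8 has {1,2,3,4,5,7}; col 5 has {1,2,3,4,7,8}; box has {1,2,3,4,5,6,7,8} → only 9 remains.

9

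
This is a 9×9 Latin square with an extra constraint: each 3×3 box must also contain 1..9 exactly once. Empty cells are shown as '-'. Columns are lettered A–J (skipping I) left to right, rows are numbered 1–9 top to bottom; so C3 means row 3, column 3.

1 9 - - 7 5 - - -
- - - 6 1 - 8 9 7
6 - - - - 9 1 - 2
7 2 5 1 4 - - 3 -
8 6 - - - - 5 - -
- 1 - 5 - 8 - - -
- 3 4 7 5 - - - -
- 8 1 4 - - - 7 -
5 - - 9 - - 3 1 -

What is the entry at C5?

F4 = 6 (sole candidate).
G4 = 9 (sole candidate).
J4 = 8 (sole candidate).
B9 = 7 (sole candidate).
F9 = 2 (sole candidate).
F7 = 1 (sole candidate).
F8 = 3 (sole candidate).
C9 = 6 (sole candidate).
E9 = 8 (sole candidate).
J9 = 4 (sole candidate).
F2 = 4 (sole candidate).
E3 = 3 (sole candidate).
F5 = 7 (sole candidate).
J5 = 1 (sole candidate).
J6 = 6 (sole candidate).
J7 = 9 (sole candidate).
E8 = 6 (sole candidate).
G8 = 2 (sole candidate).
J8 = 5 (sole candidate).
J1 = 3 (sole candidate).
B2 = 5 (sole candidate).
B3 = 4 (sole candidate).
D3 = 8 (sole candidate).
H3 = 5 (sole candidate).
A7 = 2 (sole candidate).
G7 = 6 (sole candidate).
H7 = 8 (sole candidate).
A8 = 9 (sole candidate).
D1 = 2 (sole candidate).
G1 = 4 (sole candidate).
H1 = 6 (sole candidate).
A2 = 3 (sole candidate).
C2 = 2 (sole candidate).
C3 = 7 (sole candidate).
D5 = 3 (sole candidate).
A6 = 4 (sole candidate).
G6 = 7 (sole candidate).
H6 = 2 (sole candidate).
C1 = 8 (sole candidate).
C5 = 9: row 5 has {1,3,5,6,7,8}; col 3 has {1,2,4,5,6,7,8}; box has {1,2,4,5,6,7,8} → only 9 remains.

9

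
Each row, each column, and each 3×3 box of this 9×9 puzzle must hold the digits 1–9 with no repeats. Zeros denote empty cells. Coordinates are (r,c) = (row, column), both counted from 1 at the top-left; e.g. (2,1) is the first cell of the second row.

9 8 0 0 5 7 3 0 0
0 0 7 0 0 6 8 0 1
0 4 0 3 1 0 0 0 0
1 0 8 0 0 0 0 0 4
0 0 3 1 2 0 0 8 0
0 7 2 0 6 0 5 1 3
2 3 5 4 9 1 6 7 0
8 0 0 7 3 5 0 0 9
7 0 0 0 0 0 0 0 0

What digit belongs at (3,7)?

7

(1,4) = 2 (sole candidate).
(1,9) = 6 (sole candidate).
(2,4) = 9 (sole candidate).
(2,5) = 4 (sole candidate).
(3,3) = 6 (sole candidate).
(3,6) = 8 (sole candidate).
(4,4) = 5 (sole candidate).
(4,5) = 7 (sole candidate).
(5,9) = 7 (sole candidate).
(6,1) = 4 (sole candidate).
(6,4) = 8 (sole candidate).
(6,6) = 9 (sole candidate).
(7,9) = 8 (sole candidate).
(9,4) = 6 (sole candidate).
(9,5) = 8 (sole candidate).
(9,6) = 2 (sole candidate).
(9,9) = 5 (sole candidate).
(1,3) = 1 (sole candidate).
(1,8) = 4 (sole candidate).
(3,1) = 5 (sole candidate).
(3,9) = 2 (sole candidate).
(4,6) = 3 (sole candidate).
(5,1) = 6 (sole candidate).
(5,6) = 4 (sole candidate).
(5,7) = 9 (sole candidate).
(8,3) = 4 (sole candidate).
(8,8) = 2 (sole candidate).
(9,3) = 9 (sole candidate).
(9,8) = 3 (sole candidate).
(2,1) = 3 (sole candidate).
(2,2) = 2 (sole candidate).
(2,8) = 5 (sole candidate).
(3,7) = 7: row 3 has {1,2,3,4,5,6,8}; col 7 has {3,5,6,8,9}; box has {1,2,3,4,5,6,8} → only 7 remains.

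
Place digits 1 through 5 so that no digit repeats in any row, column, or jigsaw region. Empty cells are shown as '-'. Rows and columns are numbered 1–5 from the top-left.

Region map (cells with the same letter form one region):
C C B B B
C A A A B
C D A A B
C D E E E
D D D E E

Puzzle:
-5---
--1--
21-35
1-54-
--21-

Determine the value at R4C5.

2

R1C4 = 2 (sole candidate).
R2C4 = 5 (sole candidate).
R3C3 = 4 (sole candidate).
R4C2 = 3 (sole candidate).
R4C5 = 2: row 4 has {1,3,4,5}; col 5 has {5}; region has {1,4,5} → only 2 remains.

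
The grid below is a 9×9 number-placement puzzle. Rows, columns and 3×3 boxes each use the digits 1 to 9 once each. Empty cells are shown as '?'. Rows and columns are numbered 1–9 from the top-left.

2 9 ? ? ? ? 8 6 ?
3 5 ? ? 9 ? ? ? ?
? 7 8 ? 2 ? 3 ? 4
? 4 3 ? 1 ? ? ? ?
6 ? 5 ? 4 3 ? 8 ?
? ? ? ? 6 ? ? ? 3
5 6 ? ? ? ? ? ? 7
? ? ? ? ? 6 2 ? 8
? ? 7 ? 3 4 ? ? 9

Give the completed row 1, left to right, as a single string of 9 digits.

r3c1 = 1: row 3 has {2,3,4,7,8}; col 1 has {2,3,5,6}; box has {2,3,5,7,8,9} → only 1 remains.
r3c6 = 5: row 3 has {1,2,3,4,7,8}; col 6 has {3,4,6}; box has {2,9} → only 5 remains.
r3c8 = 9: row 3 has {1,2,3,4,5,7,8}; col 8 has {6,8}; box has {3,4,6,8} → only 9 remains.
r7c5 = 8: row 7 has {5,6,7}; col 5 has {1,2,3,4,6,9}; box has {3,4,6} → only 8 remains.
r9c1 = 8: row 9 has {3,4,7,9}; col 1 has {1,2,3,5,6}; box has {5,6,7} → only 8 remains.
r1c3 = 4: row 1 has {2,6,8,9}; col 3 has {3,5,7,8}; box has {1,2,3,5,7,8,9} → only 4 remains.
r1c5 = 7: row 1 has {2,4,6,8,9}; col 5 has {1,2,3,4,6,8,9}; box has {2,5,9} → only 7 remains.
r1c6 = 1: row 1 has {2,4,6,7,8,9}; col 6 has {3,4,5,6}; box has {2,5,7,9} → only 1 remains.
r1c9 = 5: row 1 has {1,2,4,6,7,8,9}; col 9 has {3,4,7,8,9}; box has {3,4,6,8,9} → only 5 remains.
r2c3 = 6: row 2 has {3,5,9}; col 3 has {3,4,5,7,8}; box has {1,2,3,4,5,7,8,9} → only 6 remains.
r2c6 = 8: row 2 has {3,5,6,9}; col 6 has {1,3,4,5,6}; box has {1,2,5,7,9} → only 8 remains.
r3c4 = 6: row 3 has {1,2,3,4,5,7,8,9}; col 4 has {}; box has {1,2,5,7,8,9} → only 6 remains.
r8c5 = 5: row 8 has {2,6,8}; col 5 has {1,2,3,4,6,7,8,9}; box has {3,4,6,8} → only 5 remains.
r1c4 = 3: row 1 has {1,2,4,5,6,7,8,9}; col 4 has {6}; box has {1,2,5,6,7,8,9} → only 3 remains.

294371865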